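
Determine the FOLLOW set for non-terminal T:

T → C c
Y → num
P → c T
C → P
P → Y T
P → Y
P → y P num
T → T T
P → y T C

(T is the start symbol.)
T is the start symbol, so $ ∈ FOLLOW(T).
In P → c T: T is at the end, add FOLLOW(P)
In P → Y T: T is at the end, add FOLLOW(P)
In T → T T: T is followed by T, add FIRST(T) \ {ε} = { 'c', 'num', 'y' }
In T → T T: T is at the end; this adds FOLLOW(T) to itself — nothing new
In P → y T C: T is followed by C, add FIRST(C) \ {ε} = { 'c', 'num', 'y' }

The FOLLOW sets referred to above (computed the same way, to a fixed point):
  FOLLOW(P) = { 'c', 'num' }

Taking the union: FOLLOW(T) = { $, 'c', 'num', 'y' }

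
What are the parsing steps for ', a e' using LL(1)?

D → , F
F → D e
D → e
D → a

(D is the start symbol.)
LL(1) parsing maintains a stack (initially the start symbol over $) and the input. At each step: if the stack top is a terminal, match it against the current input token; if it is a non-terminal N, replace it with the RHS of M[N, lookahead] (the unique production whose predict set contains the lookahead).

Stack is shown with the top on the left.

Stack  Input    Action
----------------------
D $    , a e $  output D → , F
, F $  , a e $  match ','
F $    a e $    output F → D e
D e $  a e $    output D → a
a e $  a e $    match 'a'
e $    e $      match 'e'
$      $        accept

The string is accepted.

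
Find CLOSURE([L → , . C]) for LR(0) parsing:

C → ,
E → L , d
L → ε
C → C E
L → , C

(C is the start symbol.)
Start with: [L → , . C]
  [L → , . C] has the dot before C: add [C → . ,], [C → . C E]
No further items can be added.

CLOSURE = { [C → . ,], [C → . C E], [L → , . C] }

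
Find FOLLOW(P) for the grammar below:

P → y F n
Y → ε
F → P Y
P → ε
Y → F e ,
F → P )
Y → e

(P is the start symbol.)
{ $, ')', 'e', 'n', 'y' }

To compute FOLLOW(P), find every occurrence of P on a right-hand side N → α P β: add FIRST(β) \ {ε}, and if β is empty or nullable also add FOLLOW(N). Iterate to a fixed point.

P is the start symbol, so $ ∈ FOLLOW(P).
In F → P Y: P is followed by Y, add FIRST(Y) \ {ε} = { ')', 'e', 'y' }
  Y is nullable, so also add FOLLOW(F)
In F → P ): P is followed by ')', add FIRST(')') \ {ε} = { ')' }

The FOLLOW sets referred to above (computed the same way, to a fixed point):
  FOLLOW(F) = { 'e', 'n' }

Taking the union: FOLLOW(P) = { $, ')', 'e', 'n', 'y' }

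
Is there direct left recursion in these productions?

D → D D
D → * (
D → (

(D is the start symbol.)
Direct left recursion occurs when N → N α for some non-terminal N (the right-hand side begins with the left-hand side itself).

D → D D: LEFT RECURSIVE (starts with D)
D → * (: starts with '*'
D → (: starts with '('

The grammar has direct left recursion on: D.

Answer: Yes, D is left-recursive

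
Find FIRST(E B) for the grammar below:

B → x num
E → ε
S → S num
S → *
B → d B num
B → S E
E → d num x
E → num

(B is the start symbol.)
FIRST sets of the non-terminals involved (from the grammar, by fixed-point iteration):
  FIRST(E) = { 'd', 'num', ε }
  FIRST(B) = { '*', 'd', 'x' }

To compute FIRST(E B), process the symbols left to right:
Symbol E is a non-terminal. Add FIRST(E) \ {ε} = { 'd', 'num' }
E is nullable (ε ∈ FIRST(E)), continue to the next symbol.
Symbol B is a non-terminal. Add FIRST(B) \ {ε} = { '*', 'd', 'x' }
B is not nullable (ε ∉ FIRST(B)), so stop here.
FIRST(E B) = { '*', 'd', 'num', 'x' }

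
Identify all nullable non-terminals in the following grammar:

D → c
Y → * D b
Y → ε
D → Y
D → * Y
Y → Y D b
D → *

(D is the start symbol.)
A non-terminal is nullable if it can derive ε (the empty string): either it has an ε-production, or it has a production whose right-hand side consists entirely of nullable non-terminals.

ε-productions: Y → ε
So Y is immediately nullable.
D → Y: every symbol on the right is nullable, so D is nullable too.
Every non-terminal is now nullable.
Nullable = { 'D', 'Y' }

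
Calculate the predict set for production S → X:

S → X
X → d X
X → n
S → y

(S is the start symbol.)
PREDICT(S → X) = (FIRST(RHS) \ {ε}) ∪ (FOLLOW(S) if ε ∈ FIRST(RHS), i.e. RHS ⇒* ε)
FIRST(X) = { 'd', 'n' }
FIRST(X) = { 'd', 'n' }
ε ∉ FIRST(X), so FOLLOW(S) is not added.
PREDICT(S → X) = { 'd', 'n' }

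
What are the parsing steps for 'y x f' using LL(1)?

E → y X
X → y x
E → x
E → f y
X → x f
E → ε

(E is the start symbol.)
LL(1) parsing maintains a stack (initially the start symbol over $) and the input. At each step: if the stack top is a terminal, match it against the current input token; if it is a non-terminal N, replace it with the RHS of M[N, lookahead] (the unique production whose predict set contains the lookahead).

Stack is shown with the top on the left.

Stack  Input    Action
----------------------
E $    y x f $  output E → y X
y X $  y x f $  match 'y'
X $    x f $    output X → x f
x f $  x f $    match 'x'
f $    f $      match 'f'
$      $        accept

The string is accepted.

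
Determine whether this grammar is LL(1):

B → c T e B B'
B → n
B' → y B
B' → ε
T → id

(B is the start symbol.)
Relevant sets:
  FOLLOW(B') = { $, 'y' }

For B:
  PREDICT(B → c T e B B') = { 'c' }
  PREDICT(B → n) = { 'n' }
For B':
  PREDICT(B' → y B) = { 'y' }
  PREDICT(B' → ε) = { $, 'y' }
T has a single production, so nothing to check there.

Conflict found: Predict set conflict for B': { 'y' }
The grammar is NOT LL(1).

Answer: No. Predict set conflict for B': { 'y' }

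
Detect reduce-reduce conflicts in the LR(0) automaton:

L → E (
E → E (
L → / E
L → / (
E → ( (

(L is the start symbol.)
A reduce-reduce conflict occurs when an LR(0) state has two complete items [A → α .] and [B → β .] — both call for a reduction, and with no lookahead the parser cannot choose between them.

Augment with L' → L and build the canonical LR(0) collection (I0 = CLOSURE({[L' → . L]}), then GOTO on every symbol after a dot until no new states appear). It has 10 states:
  I0: { [E → . ( (], [E → . E (], [L → . / (], [L → . / E], [L → . E (], [L' → . L] }  — shift
  I1: { [E → ( . (] }  — shift
  I2: { [E → . ( (], [E → . E (], [L → / . (], [L → / . E] }  — shift
  I3: { [E → E . (], [L → E . (] }  — shift
  I4: { [L' → L .] }  — accept
  I5: { [E → E ( .], [L → E ( .] }  — 2 reduces
  I6: { [E → ( . (], [L → / ( .] }  — shift, reduce
  I7: { [E → E . (], [L → / E .] }  — shift, reduce
  I8: { [E → E ( .] }  — reduce
  I9: { [E → ( ( .] }  — reduce

I5 contains complete items [E → E ( .], [L → E ( .] — reduce-reduce conflict.

Answer: Yes — I5: [E → E ( .] vs [L → E ( .]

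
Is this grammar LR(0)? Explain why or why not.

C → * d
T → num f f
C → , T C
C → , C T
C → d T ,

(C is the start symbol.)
A grammar is LR(0) if no state in the canonical LR(0) collection has:
  - both a shift item (dot before a terminal) and a complete item (shift-reduce conflict), or
  - two or more complete items (reduce-reduce conflict; the accept item [C' → C .] counts as a complete item here).

Augment with C' → C and build the canonical LR(0) collection (I0 = CLOSURE({[C' → . C]}), then GOTO on every symbol after a dot until no new states appear). It has 15 states:
  I0: { [C → . * d], [C → . , C T], [C → . , T C], [C → . d T ,], [C' → . C] }  — shift
  I1: { [C → * . d] }  — shift
  I2: { [C → , . C T], [C → , . T C], [C → . * d], [C → . , C T], [C → . , T C], [C → . d T ,], [T → . num f f] }  — shift
  I3: { [C' → C .] }  — accept
  I4: { [C → d . T ,], [T → . num f f] }  — shift
  I5: { [C → d T . ,] }  — shift
  I6: { [T → num . f f] }  — shift
  I7: { [T → num f . f] }  — shift
  I8: { [T → num f f .] }  — reduce
  I9: { [C → d T , .] }  — reduce
  I10: { [C → , C . T], [T → . num f f] }  — shift
  I11: { [C → , T . C], [C → . * d], [C → . , C T], [C → . , T C], [C → . d T ,] }  — shift
  I12: { [C → , T C .] }  — reduce
  I13: { [C → , C T .] }  — reduce
  I14: { [C → * d .] }  — reduce

Every state is either a pure shift/goto state or contains exactly one complete item and nothing to shift — no conflicts. The grammar is LR(0).

Answer: Yes, the grammar is LR(0)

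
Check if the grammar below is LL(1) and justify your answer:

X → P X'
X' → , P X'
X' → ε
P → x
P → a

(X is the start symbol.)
Relevant sets:
  FOLLOW(X') = { $ }

For X':
  PREDICT(X' → ',' P X') = { ',' }
  PREDICT(X' → ε) = { $ }
For P:
  PREDICT(P → x) = { 'x' }
  PREDICT(P → a) = { 'a' }
X has a single production, so nothing to check there.

All predict sets are disjoint. The grammar IS LL(1).

Answer: Yes, the grammar is LL(1).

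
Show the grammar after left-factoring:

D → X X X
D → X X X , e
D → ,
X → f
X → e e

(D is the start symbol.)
Left-factoring transforms A → αβ₁ | αβ₂ into A → αA' and A' → β₁ | β₂
(α is the longest common prefix among the alternatives). Repeat until
no nonterminal has two alternatives with a common prefix.

Round 1: D has alternatives sharing prefix 'X X X'. Introduce D': D → X X X D'
  Add: D' → ε
  Add: D' → , e

No remaining common prefixes — done.

Resulting grammar:
D → X X X D'
D' → ε
D' → , e
D → ,
X → f
X → e e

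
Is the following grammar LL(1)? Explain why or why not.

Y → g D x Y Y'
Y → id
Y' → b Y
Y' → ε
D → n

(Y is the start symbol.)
No. Predict set conflict for Y': { 'b' }

Relevant sets:
  FOLLOW(Y') = { $, 'b' }

For Y:
  PREDICT(Y → g D x Y Y') = { 'g' }
  PREDICT(Y → id) = { 'id' }
For Y':
  PREDICT(Y' → b Y) = { 'b' }
  PREDICT(Y' → ε) = { $, 'b' }
D has a single production, so nothing to check there.

Conflict found: Predict set conflict for Y': { 'b' }
The grammar is NOT LL(1).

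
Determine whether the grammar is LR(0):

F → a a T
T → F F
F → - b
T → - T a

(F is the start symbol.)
Yes, the grammar is LR(0)

A grammar is LR(0) if no state in the canonical LR(0) collection has:
  - both a shift item (dot before a terminal) and a complete item (shift-reduce conflict), or
  - two or more complete items (reduce-reduce conflict; the accept item [F' → F .] counts as a complete item here).

Augment with F' → F and build the canonical LR(0) collection (I0 = CLOSURE({[F' → . F]}), then GOTO on every symbol after a dot until no new states appear). It has 12 states:
  I0: { [F → . - b], [F → . a a T], [F' → . F] }  — shift
  I1: { [F → - . b] }  — shift
  I2: { [F' → F .] }  — accept
  I3: { [F → a . a T] }  — shift
  I4: { [F → . - b], [F → . a a T], [F → a a . T], [T → . - T a], [T → . F F] }  — shift
  I5: { [F → - . b], [F → . - b], [F → . a a T], [T → - . T a], [T → . - T a], [T → . F F] }  — shift
  I6: { [F → . - b], [F → . a a T], [T → F . F] }  — shift
  I7: { [F → a a T .] }  — reduce
  I8: { [T → F F .] }  — reduce
  I9: { [T → - T . a] }  — shift
  I10: { [F → - b .] }  — reduce
  I11: { [T → - T a .] }  — reduce

Every state is either a pure shift/goto state or contains exactly one complete item and nothing to shift — no conflicts. The grammar is LR(0).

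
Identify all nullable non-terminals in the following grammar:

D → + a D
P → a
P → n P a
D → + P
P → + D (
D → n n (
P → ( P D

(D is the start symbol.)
There are no ε-productions, so no non-terminal can derive ε.
No non-terminals are nullable.

Answer: None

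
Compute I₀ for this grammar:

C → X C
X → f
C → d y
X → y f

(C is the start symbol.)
First, augment the grammar with C' → C
I₀ = CLOSURE({ [C' → . C] }):
  [C' → . C] has the dot before C: add [C → . X C], [C → . d y]
  [C → . X C] has the dot before X: add [X → . f], [X → . y f]
No further items can be added.

I₀ = { [C → . X C], [C → . d y], [C' → . C], [X → . f], [X → . y f] }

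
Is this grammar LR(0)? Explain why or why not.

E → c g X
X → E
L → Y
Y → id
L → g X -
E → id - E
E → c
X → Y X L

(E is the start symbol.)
No. Shift-reduce conflict between [E → c .] and [E → c . g X]

A grammar is LR(0) if no state in the canonical LR(0) collection has:
  - both a shift item (dot before a terminal) and a complete item (shift-reduce conflict), or
  - two or more complete items (reduce-reduce conflict; the accept item [E' → E .] counts as a complete item here).

Augment with E' → E and build the canonical LR(0) collection (I0 = CLOSURE({[E' → . E]}), then GOTO on every symbol after a dot until no new states appear). It has 18 states:
  I0: { [E → . c g X], [E → . c], [E → . id - E], [E' → . E] }  — shift
  I1: { [E' → E .] }  — accept
  I2: { [E → c . g X], [E → c .] }  — shift, reduce
  I3: { [E → id . - E] }  — shift
  I4: { [E → . c g X], [E → . c], [E → . id - E], [E → id - . E] }  — shift
  I5: { [E → id - E .] }  — reduce
  I6: { [E → . c g X], [E → . c], [E → . id - E], [E → c g . X], [X → . E], [X → . Y X L], [Y → . id] }  — shift
  I7: { [X → E .] }  — reduce
  I8: { [E → c g X .] }  — reduce
  I9: { [E → . c g X], [E → . c], [E → . id - E], [X → . E], [X → . Y X L], [X → Y . X L], [Y → . id] }  — shift
  I10: { [E → id . - E], [Y → id .] }  — shift, reduce
  I11: { [L → . Y], [L → . g X -], [X → Y X . L], [Y → . id] }  — shift
  I12: { [X → Y X L .] }  — reduce
  I13: { [L → Y .] }  — reduce
  I14: { [E → . c g X], [E → . c], [E → . id - E], [L → g . X -], [X → . E], [X → . Y X L], [Y → . id] }  — shift
  I15: { [Y → id .] }  — reduce
  I16: { [L → g X . -] }  — shift
  I17: { [L → g X - .] }  — reduce

Conflict in state I2:
  Shift-reduce conflict between [E → c .] and [E → c . g X]
So the grammar is NOT LR(0).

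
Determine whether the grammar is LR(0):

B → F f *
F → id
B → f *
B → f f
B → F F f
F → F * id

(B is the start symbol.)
A grammar is LR(0) if no state in the canonical LR(0) collection has:
  - both a shift item (dot before a terminal) and a complete item (shift-reduce conflict), or
  - two or more complete items (reduce-reduce conflict; the accept item [B' → B .] counts as a complete item here).

Augment with B' → B and build the canonical LR(0) collection (I0 = CLOSURE({[B' → . B]}), then GOTO on every symbol after a dot until no new states appear). It has 13 states:
  I0: { [B → . F F f], [B → . F f *], [B → . f *], [B → . f f], [B' → . B], [F → . F * id], [F → . id] }  — shift
  I1: { [B' → B .] }  — accept
  I2: { [B → F . F f], [B → F . f *], [F → . F * id], [F → . id], [F → F . * id] }  — shift
  I3: { [B → f . *], [B → f . f] }  — shift
  I4: { [F → id .] }  — reduce
  I5: { [B → f * .] }  — reduce
  I6: { [B → f f .] }  — reduce
  I7: { [F → F * . id] }  — shift
  I8: { [B → F F . f], [F → F . * id] }  — shift
  I9: { [B → F f . *] }  — shift
  I10: { [B → F f * .] }  — reduce
  I11: { [B → F F f .] }  — reduce
  I12: { [F → F * id .] }  — reduce

Every state is either a pure shift/goto state or contains exactly one complete item and nothing to shift — no conflicts. The grammar is LR(0).

Answer: Yes, the grammar is LR(0)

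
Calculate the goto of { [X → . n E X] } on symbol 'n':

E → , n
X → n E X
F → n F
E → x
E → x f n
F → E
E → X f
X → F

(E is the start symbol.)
GOTO(I, 'n') = CLOSURE({ [A → αX.β] : [A → α.Xβ] ∈ I, X = 'n' })

Items with dot before 'n', with the dot advanced:
  [X → . n E X] → [X → n . E X]
Closure of the advanced items:
  [X → n . E X] has the dot before E: add [E → . , n], [E → . x], [E → . x f n], [E → . X f]
  [E → . X f] has the dot before X: add [X → . n E X], [X → . F]
  [X → . F] has the dot before F: add [F → . n F], [F → . E]

GOTO = { [E → . , n], [E → . X f], [E → . x f n], [E → . x], [F → . E], [F → . n F], [X → . F], [X → . n E X], [X → n . E X] }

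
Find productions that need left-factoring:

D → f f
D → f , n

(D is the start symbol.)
Yes, D has productions with common prefix 'f'

Left-factoring is needed when two productions for the same non-terminal
share a common prefix on the right-hand side.

Productions for D:
  D → f f
  D → f , n

Found common prefix 'f' in productions for D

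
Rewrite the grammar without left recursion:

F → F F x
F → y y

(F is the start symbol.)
F → y y F'
F' → F x F'
F' → ε

F is directly left-recursive. The standard transformation for
  A → A α₁ | ... | A α_m | β₁ | ... | β_n
is
  A  → β₁ A' | ... | β_n A'
  A' → α₁ A' | ... | α_m A' | ε

F → y y becomes F → y y F'
F → F F x becomes F' → F x F'
Add F' → ε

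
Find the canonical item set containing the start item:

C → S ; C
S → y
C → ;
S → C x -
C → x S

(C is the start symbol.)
First, augment the grammar with C' → C
I₀ = CLOSURE({ [C' → . C] }):
  [C' → . C] has the dot before C: add [C → . S ; C], [C → . ;], [C → . x S]
  [C → . S ; C] has the dot before S: add [S → . y], [S → . C x -]
No further items can be added.

I₀ = { [C → . ;], [C → . S ; C], [C → . x S], [C' → . C], [S → . C x -], [S → . y] }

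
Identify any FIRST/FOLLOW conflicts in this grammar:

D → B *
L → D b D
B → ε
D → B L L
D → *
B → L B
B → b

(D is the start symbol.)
Yes. B → L B with FOLLOW(B) on { '*', 'b' }; B → b with FOLLOW(B) on { 'b' }

A FIRST/FOLLOW conflict occurs when a non-terminal N has a nullable alternative N → β (β ⇒* ε) and another alternative N → α with FIRST(α) ∩ FOLLOW(N) ≠ ∅: on such a lookahead the parser cannot decide between expanding α and letting N vanish via β.

Nullable non-terminals: B.
FIRST sets used below: FIRST(L) = { '*', 'b' }

B: nullable alternative(s) B → ε; FOLLOW(B) = { '*', 'b' }
  B → ε: FIRST \ {ε} = { } — this is the only nullable alternative, skip
  B → L B: FIRST \ {ε} = { '*', 'b' } — overlaps FOLLOW(B) on { '*', 'b' }: CONFLICT
  B → b: FIRST \ {ε} = { 'b' } — overlaps FOLLOW(B) on { 'b' }: CONFLICT

D, L have no nullable alternative, so no FIRST/FOLLOW check is needed there.

So the grammar has 2 FIRST/FOLLOW conflicts (marked CONFLICT above).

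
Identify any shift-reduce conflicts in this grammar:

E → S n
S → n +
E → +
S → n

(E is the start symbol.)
A shift-reduce conflict occurs when an LR(0) state has both:
  - a complete (reduce) item [A → α .] (dot at the end), and
  - a shift item [B → β . c γ] (dot before a terminal).

Augment with E' → E and build the canonical LR(0) collection (I0 = CLOSURE({[E' → . E]}), then GOTO on every symbol after a dot until no new states appear). It has 7 states:
  I0: { [E → . +], [E → . S n], [E' → . E], [S → . n +], [S → . n] }  — shift
  I1: { [E → + .] }  — reduce
  I2: { [E' → E .] }  — accept
  I3: { [E → S . n] }  — shift
  I4: { [S → n . +], [S → n .] }  — shift, reduce
  I5: { [S → n + .] }  — reduce
  I6: { [E → S n .] }  — reduce

I4 contains reduce item [S → n .] and shift item [S → n . +] — shift-reduce conflict.

Answer: Yes — I4: [S → n .] vs [S → n . +]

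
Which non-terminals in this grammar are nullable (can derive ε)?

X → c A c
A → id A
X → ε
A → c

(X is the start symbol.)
ε-productions: X → ε
So X is immediately nullable.
No further non-terminal can be added: every production for the remaining non-terminals contains a terminal or a non-nullable non-terminal.
Nullable = { 'X' }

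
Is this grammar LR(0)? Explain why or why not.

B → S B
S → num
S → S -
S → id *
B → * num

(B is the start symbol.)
Augment with B' → B and build the canonical LR(0) collection (I0 = CLOSURE({[B' → . B]}), then GOTO on every symbol after a dot until no new states appear). It has 10 states:
  I0: { [B → . * num], [B → . S B], [B' → . B], [S → . S -], [S → . id *], [S → . num] }  — shift
  I1: { [B → * . num] }  — shift
  I2: { [B' → B .] }  — accept
  I3: { [B → . * num], [B → . S B], [B → S . B], [S → . S -], [S → . id *], [S → . num], [S → S . -] }  — shift
  I4: { [S → id . *] }  — shift
  I5: { [S → num .] }  — reduce
  I6: { [S → id * .] }  — reduce
  I7: { [S → S - .] }  — reduce
  I8: { [B → S B .] }  — reduce
  I9: { [B → * num .] }  — reduce

Every state is either a pure shift/goto state or contains exactly one complete item and nothing to shift — no conflicts. The grammar is LR(0).

Answer: Yes, the grammar is LR(0)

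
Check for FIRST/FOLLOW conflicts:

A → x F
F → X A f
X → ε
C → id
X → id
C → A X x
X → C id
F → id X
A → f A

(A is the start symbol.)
A FIRST/FOLLOW conflict occurs when a non-terminal N has a nullable alternative N → β (β ⇒* ε) and another alternative N → α with FIRST(α) ∩ FOLLOW(N) ≠ ∅: on such a lookahead the parser cannot decide between expanding α and letting N vanish via β.

Nullable non-terminals: X.
FIRST sets used below: FIRST(C) = { 'f', 'id', 'x' }

X: nullable alternative(s) X → ε; FOLLOW(X) = { $, 'f', 'id', 'x' }
  X → ε: FIRST \ {ε} = { } — this is the only nullable alternative, skip
  X → id: FIRST \ {ε} = { 'id' } — overlaps FOLLOW(X) on { 'id' }: CONFLICT
  X → C id: FIRST \ {ε} = { 'f', 'id', 'x' } — overlaps FOLLOW(X) on { 'f', 'id', 'x' }: CONFLICT

A, C, F have no nullable alternative, so no FIRST/FOLLOW check is needed there.

So the grammar has 2 FIRST/FOLLOW conflicts (marked CONFLICT above).

Answer: Yes. X → id with FOLLOW(X) on { 'id' }; X → C id with FOLLOW(X) on { 'f', 'id', 'x' }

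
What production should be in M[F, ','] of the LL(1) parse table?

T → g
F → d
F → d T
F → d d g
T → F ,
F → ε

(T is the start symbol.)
F → ε

To find M[F, ','], we find productions for F where ',' is in the predict set (PREDICT(N → α) = (FIRST(α) \ {ε}) ∪ (FOLLOW(N) if α ⇒* ε)).

Relevant sets:
  FOLLOW(F) = { ',' }

F → d: PREDICT = { 'd' }
F → d T: PREDICT = { 'd' }
F → d d g: PREDICT = { 'd' }
F → ε: PREDICT = { ',' }
  ',' is in predict set, so this production goes in M[F, ',']

M[F, ','] = F → ε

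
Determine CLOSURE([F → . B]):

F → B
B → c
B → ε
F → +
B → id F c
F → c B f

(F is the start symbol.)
{ [B → . c], [B → . id F c], [B → .], [F → . B] }

To compute CLOSURE, for each item [A → α.Bβ] where B is a non-terminal, add [B → .γ] for all productions B → γ; repeat for the newly added items until nothing changes.

Start with: [F → . B]
  [F → . B] has the dot before B: add [B → . c], [B → .], [B → . id F c]
No further items can be added.

CLOSURE = { [B → . c], [B → . id F c], [B → .], [F → . B] }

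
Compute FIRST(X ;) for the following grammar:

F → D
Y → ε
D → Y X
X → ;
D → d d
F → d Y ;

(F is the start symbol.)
FIRST sets of the non-terminals involved (from the grammar, by fixed-point iteration):
  FIRST(X) = { ';' }

To compute FIRST(X ;), process the symbols left to right:
Symbol X is a non-terminal. Add FIRST(X) \ {ε} = { ';' }
X is not nullable (ε ∉ FIRST(X)), so stop here.
FIRST(X ;) = { ';' }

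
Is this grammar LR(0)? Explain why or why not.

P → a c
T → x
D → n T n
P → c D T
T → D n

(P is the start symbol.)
Yes, the grammar is LR(0)

A grammar is LR(0) if no state in the canonical LR(0) collection has:
  - both a shift item (dot before a terminal) and a complete item (shift-reduce conflict), or
  - two or more complete items (reduce-reduce conflict; the accept item [P' → P .] counts as a complete item here).

Augment with P' → P and build the canonical LR(0) collection (I0 = CLOSURE({[P' → . P]}), then GOTO on every symbol after a dot until no new states appear). It has 13 states:
  I0: { [P → . a c], [P → . c D T], [P' → . P] }  — shift
  I1: { [P' → P .] }  — accept
  I2: { [P → a . c] }  — shift
  I3: { [D → . n T n], [P → c . D T] }  — shift
  I4: { [D → . n T n], [P → c D . T], [T → . D n], [T → . x] }  — shift
  I5: { [D → . n T n], [D → n . T n], [T → . D n], [T → . x] }  — shift
  I6: { [T → D . n] }  — shift
  I7: { [D → n T . n] }  — shift
  I8: { [T → x .] }  — reduce
  I9: { [D → n T n .] }  — reduce
  I10: { [T → D n .] }  — reduce
  I11: { [P → c D T .] }  — reduce
  I12: { [P → a c .] }  — reduce

Every state is either a pure shift/goto state or contains exactly one complete item and nothing to shift — no conflicts. The grammar is LR(0).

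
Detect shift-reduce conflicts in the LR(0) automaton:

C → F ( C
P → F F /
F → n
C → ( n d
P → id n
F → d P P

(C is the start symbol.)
A shift-reduce conflict occurs when an LR(0) state has both:
  - a complete (reduce) item [A → α .] (dot at the end), and
  - a shift item [B → β . c γ] (dot before a terminal).

Augment with C' → C and build the canonical LR(0) collection (I0 = CLOSURE({[C' → . C]}), then GOTO on every symbol after a dot until no new states appear). It has 17 states:
  I0: { [C → . ( n d], [C → . F ( C], [C' → . C], [F → . d P P], [F → . n] }  — shift
  I1: { [C → ( . n d] }  — shift
  I2: { [C' → C .] }  — accept
  I3: { [C → F . ( C] }  — shift
  I4: { [F → . d P P], [F → . n], [F → d . P P], [P → . F F /], [P → . id n] }  — shift
  I5: { [F → n .] }  — reduce
  I6: { [F → . d P P], [F → . n], [P → F . F /] }  — shift
  I7: { [F → . d P P], [F → . n], [F → d P . P], [P → . F F /], [P → . id n] }  — shift
  I8: { [P → id . n] }  — shift
  I9: { [P → id n .] }  — reduce
  I10: { [F → d P P .] }  — reduce
  I11: { [P → F F . /] }  — shift
  I12: { [P → F F / .] }  — reduce
  I13: { [C → . ( n d], [C → . F ( C], [C → F ( . C], [F → . d P P], [F → . n] }  — shift
  I14: { [C → F ( C .] }  — reduce
  I15: { [C → ( n . d] }  — shift
  I16: { [C → ( n d .] }  — reduce

No state contains both a complete item and a shift item.

Answer: No shift-reduce conflicts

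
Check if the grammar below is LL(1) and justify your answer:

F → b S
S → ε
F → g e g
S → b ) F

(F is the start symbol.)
Yes, the grammar is LL(1).

Relevant sets:
  FOLLOW(S) = { $ }

For F:
  PREDICT(F → b S) = { 'b' }
  PREDICT(F → g e g) = { 'g' }
For S:
  PREDICT(S → ε) = { $ }
  PREDICT(S → b ')' F) = { 'b' }

All predict sets are disjoint. The grammar IS LL(1).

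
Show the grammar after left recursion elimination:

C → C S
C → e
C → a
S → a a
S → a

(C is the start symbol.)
C is directly left-recursive. The standard transformation for
  A → A α₁ | ... | A α_m | β₁ | ... | β_n
is
  A  → β₁ A' | ... | β_n A'
  A' → α₁ A' | ... | α_m A' | ε

C → e becomes C → e C'
C → a becomes C → a C'
C → C S becomes C' → S C'
Add C' → ε

Productions for other non-terminals are unchanged:
  S → a a
  S → a

Resulting grammar:
C → e C'
C → a C'
C' → S C'
C' → ε
S → a a
S → a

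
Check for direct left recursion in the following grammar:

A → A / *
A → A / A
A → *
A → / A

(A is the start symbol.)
Direct left recursion occurs when N → N α for some non-terminal N (the right-hand side begins with the left-hand side itself).

A → A / *: LEFT RECURSIVE (starts with A)
A → A / A: LEFT RECURSIVE (starts with A)
A → *: starts with '*'
A → / A: starts with '/'

The grammar has direct left recursion on: A.

Answer: Yes, A is left-recursive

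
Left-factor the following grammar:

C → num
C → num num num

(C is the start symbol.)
Left-factoring transforms A → αβ₁ | αβ₂ into A → αA' and A' → β₁ | β₂
(α is the longest common prefix among the alternatives). Repeat until
no nonterminal has two alternatives with a common prefix.

Round 1: C has alternatives sharing prefix 'num'. Introduce C': C → num C'
  Add: C' → ε
  Add: C' → num num

No remaining common prefixes — done.

Resulting grammar:
C → num C'
C' → ε
C' → num num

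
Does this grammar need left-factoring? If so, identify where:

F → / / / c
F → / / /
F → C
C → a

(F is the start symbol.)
Yes, F has productions with common prefix '/ / /'

Left-factoring is needed when two productions for the same non-terminal
share a common prefix on the right-hand side.

Productions for F:
  F → / / / c
  F → / / /
  F → C

Found common prefix '/ / /' in productions for F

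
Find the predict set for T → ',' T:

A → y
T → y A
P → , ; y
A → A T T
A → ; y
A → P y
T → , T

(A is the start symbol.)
{ ',' }

PREDICT(T → ',' T) = (FIRST(RHS) \ {ε}) ∪ (FOLLOW(T) if ε ∈ FIRST(RHS), i.e. RHS ⇒* ε)
FIRST(',' T) = { ',' }
ε ∉ FIRST(',' T), so FOLLOW(T) is not added.
PREDICT(T → ',' T) = { ',' }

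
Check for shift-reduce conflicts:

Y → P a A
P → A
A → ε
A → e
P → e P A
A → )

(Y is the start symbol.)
A shift-reduce conflict occurs when an LR(0) state has both:
  - a complete (reduce) item [A → α .] (dot at the end), and
  - a shift item [B → β . c γ] (dot before a terminal).

Augment with Y' → Y and build the canonical LR(0) collection (I0 = CLOSURE({[Y' → . Y]}), then GOTO on every symbol after a dot until no new states appear). It has 11 states:
  I0: { [A → . )], [A → . e], [A → .], [P → . A], [P → . e P A], [Y → . P a A], [Y' → . Y] }  — shift, reduce
  I1: { [A → ) .] }  — reduce
  I2: { [P → A .] }  — reduce
  I3: { [Y → P . a A] }  — shift
  I4: { [Y' → Y .] }  — accept
  I5: { [A → . )], [A → . e], [A → .], [A → e .], [P → . A], [P → . e P A], [P → e . P A] }  — shift, 2 reduces
  I6: { [A → . )], [A → . e], [A → .], [P → e P . A] }  — shift, reduce
  I7: { [P → e P A .] }  — reduce
  I8: { [A → e .] }  — reduce
  I9: { [A → . )], [A → . e], [A → .], [Y → P a . A] }  — shift, reduce
  I10: { [Y → P a A .] }  — reduce

I0 contains reduce item [A → .] and shift items [A → . )], [A → . e], [P → . e P A] — shift-reduce conflict.
I5 contains reduce items [A → .], [A → e .] and shift items [A → . )], [A → . e], [P → . e P A] — shift-reduce conflict.
I6 contains reduce item [A → .] and shift items [A → . )], [A → . e] — shift-reduce conflict.
I9 contains reduce item [A → .] and shift items [A → . )], [A → . e] — shift-reduce conflict.

Answer: Yes — I0: [A → .] vs [A → . )]; I5: [A → .] vs [A → . )]; I6: [A → .] vs [A → . )]; I9: [A → .] vs [A → . )]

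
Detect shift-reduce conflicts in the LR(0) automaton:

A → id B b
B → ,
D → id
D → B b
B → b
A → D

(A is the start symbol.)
Yes — I6: [D → id .] vs [B → . ,]

Augment with A' → A and build the canonical LR(0) collection (I0 = CLOSURE({[A' → . A]}), then GOTO on every symbol after a dot until no new states appear). It has 10 states:
  I0: { [A → . D], [A → . id B b], [A' → . A], [B → . ,], [B → . b], [D → . B b], [D → . id] }  — shift
  I1: { [B → , .] }  — reduce
  I2: { [A' → A .] }  — accept
  I3: { [D → B . b] }  — shift
  I4: { [A → D .] }  — reduce
  I5: { [B → b .] }  — reduce
  I6: { [A → id . B b], [B → . ,], [B → . b], [D → id .] }  — shift, reduce
  I7: { [A → id B . b] }  — shift
  I8: { [A → id B b .] }  — reduce
  I9: { [D → B b .] }  — reduce

I6 contains reduce item [D → id .] and shift items [B → . ,], [B → . b] — shift-reduce conflict.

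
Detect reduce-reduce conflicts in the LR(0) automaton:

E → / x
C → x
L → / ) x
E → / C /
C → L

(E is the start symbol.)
Yes — I6: [C → x .] vs [E → / x .]

A reduce-reduce conflict occurs when an LR(0) state has two complete items [A → α .] and [B → β .] — both call for a reduction, and with no lookahead the parser cannot choose between them.

Augment with E' → E and build the canonical LR(0) collection (I0 = CLOSURE({[E' → . E]}), then GOTO on every symbol after a dot until no new states appear). It has 10 states:
  I0: { [E → . / C /], [E → . / x], [E' → . E] }  — shift
  I1: { [C → . L], [C → . x], [E → / . C /], [E → / . x], [L → . / ) x] }  — shift
  I2: { [E' → E .] }  — accept
  I3: { [L → / . ) x] }  — shift
  I4: { [E → / C . /] }  — shift
  I5: { [C → L .] }  — reduce
  I6: { [C → x .], [E → / x .] }  — 2 reduces
  I7: { [E → / C / .] }  — reduce
  I8: { [L → / ) . x] }  — shift
  I9: { [L → / ) x .] }  — reduce

I6 contains complete items [C → x .], [E → / x .] — reduce-reduce conflict.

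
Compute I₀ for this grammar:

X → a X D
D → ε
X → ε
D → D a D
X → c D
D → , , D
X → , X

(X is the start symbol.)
First, augment the grammar with X' → X
I₀ = CLOSURE({ [X' → . X] }):
  [X' → . X] has the dot before X: add [X → . a X D], [X → .], [X → . c D], [X → . , X]
No further items can be added.

I₀ = { [X → . , X], [X → . a X D], [X → . c D], [X → .], [X' → . X] }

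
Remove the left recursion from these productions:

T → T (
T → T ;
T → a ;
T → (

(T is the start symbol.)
T is directly left-recursive. The standard transformation for
  A → A α₁ | ... | A α_m | β₁ | ... | β_n
is
  A  → β₁ A' | ... | β_n A'
  A' → α₁ A' | ... | α_m A' | ε

T → a ; becomes T → a ; T'
T → ( becomes T → ( T'
T → T ( becomes T' → ( T'
T → T ; becomes T' → ; T'
Add T' → ε

Resulting grammar:
T → a ; T'
T → ( T'
T' → ( T'
T' → ; T'
T' → ε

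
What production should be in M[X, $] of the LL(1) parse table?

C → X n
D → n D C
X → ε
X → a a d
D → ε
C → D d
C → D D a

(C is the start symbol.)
To find M[X, $], we find productions for X where $ is in the predict set (PREDICT(N → α) = (FIRST(α) \ {ε}) ∪ (FOLLOW(N) if α ⇒* ε)).

Relevant sets:
  FOLLOW(X) = { 'n' }

X → ε: PREDICT = { 'n' }
X → a a d: PREDICT = { 'a' }

M[X, $] is empty (no production applies)

Answer: Empty (error entry)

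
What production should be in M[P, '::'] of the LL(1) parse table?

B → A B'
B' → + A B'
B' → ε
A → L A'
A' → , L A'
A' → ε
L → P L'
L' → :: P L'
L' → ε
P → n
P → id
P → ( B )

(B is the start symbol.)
Empty (error entry)

To find M[P, '::'], we find productions for P where '::' is in the predict set (PREDICT(N → α) = (FIRST(α) \ {ε}) ∪ (FOLLOW(N) if α ⇒* ε)).

P → n: PREDICT = { 'n' }
P → id: PREDICT = { 'id' }
P → ( B ): PREDICT = { '(' }

M[P, '::'] is empty (no production applies)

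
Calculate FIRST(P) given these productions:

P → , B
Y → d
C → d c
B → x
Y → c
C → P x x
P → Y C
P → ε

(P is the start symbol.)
To compute FIRST(P), examine every production with P on the left-hand side, reading each right-hand side left to right until a non-nullable symbol is reached.

FIRST sets of the other non-terminals involved (by the same procedure, iterated to a fixed point):
  FIRST(Y) = { 'c', 'd' }

From P → , B:
  - ',' is a terminal: add ',' and stop
From P → Y C:
  - Y is a non-terminal: add FIRST(Y) \ {ε} = { 'c', 'd' }
    Y is not nullable, so stop
From P → ε:
  - ε-production, so ε ∈ FIRST(P)

Collecting: FIRST(P) = { ',', 'c', 'd', ε }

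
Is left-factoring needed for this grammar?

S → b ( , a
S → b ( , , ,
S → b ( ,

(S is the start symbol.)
Yes, S has productions with common prefix 'b ( ,'

Left-factoring is needed when two productions for the same non-terminal
share a common prefix on the right-hand side.

Productions for S:
  S → b ( , a
  S → b ( , , ,
  S → b ( ,

Found common prefix 'b ( ,' in productions for S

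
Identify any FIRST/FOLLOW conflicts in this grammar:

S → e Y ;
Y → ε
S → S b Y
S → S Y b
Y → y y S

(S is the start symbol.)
A FIRST/FOLLOW conflict occurs when a non-terminal N has a nullable alternative N → β (β ⇒* ε) and another alternative N → α with FIRST(α) ∩ FOLLOW(N) ≠ ∅: on such a lookahead the parser cannot decide between expanding α and letting N vanish via β.

Nullable non-terminals: Y.

Y: nullable alternative(s) Y → ε; FOLLOW(Y) = { $, ';', 'b', 'y' }
  Y → ε: FIRST \ {ε} = { } — this is the only nullable alternative, skip
  Y → y y S: FIRST \ {ε} = { 'y' } — overlaps FOLLOW(Y) on { 'y' }: CONFLICT

S has no nullable alternative, so no FIRST/FOLLOW check is needed there.

So the grammar has 1 FIRST/FOLLOW conflict (marked CONFLICT above).

Answer: Yes. Y → y y S with FOLLOW(Y) on { 'y' }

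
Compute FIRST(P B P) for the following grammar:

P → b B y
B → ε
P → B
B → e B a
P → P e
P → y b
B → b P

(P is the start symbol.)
FIRST sets of the non-terminals involved (from the grammar, by fixed-point iteration):
  FIRST(P) = { 'b', 'e', 'y', ε }
  FIRST(B) = { 'b', 'e', ε }

To compute FIRST(P B P), process the symbols left to right:
Symbol P is a non-terminal. Add FIRST(P) \ {ε} = { 'b', 'e', 'y' }
P is nullable (ε ∈ FIRST(P)), continue to the next symbol.
Symbol B is a non-terminal. Add FIRST(B) \ {ε} = { 'b', 'e' }
B is nullable (ε ∈ FIRST(B)), continue to the next symbol.
Symbol P is a non-terminal. Add FIRST(P) \ {ε} = { 'b', 'e', 'y' }
P is nullable (ε ∈ FIRST(P)), continue to the next symbol.
All symbols are nullable, so ε is in the result.
FIRST(P B P) = { 'b', 'e', 'y', ε }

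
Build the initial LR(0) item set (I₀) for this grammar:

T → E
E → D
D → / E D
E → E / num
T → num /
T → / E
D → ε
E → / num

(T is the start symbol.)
First, augment the grammar with T' → T
I₀ = CLOSURE({ [T' → . T] }):
  [T' → . T] has the dot before T: add [T → . E], [T → . num /], [T → . / E]
  [T → . E] has the dot before E: add [E → . D], [E → . E / num], [E → . / num]
  [E → . D] has the dot before D: add [D → . / E D], [D → .]
No further items can be added.

I₀ = { [D → . / E D], [D → .], [E → . / num], [E → . D], [E → . E / num], [T → . / E], [T → . E], [T → . num /], [T' → . T] }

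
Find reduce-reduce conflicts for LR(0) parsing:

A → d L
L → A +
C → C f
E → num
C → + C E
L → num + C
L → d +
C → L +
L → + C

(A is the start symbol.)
A reduce-reduce conflict occurs when an LR(0) state has two complete items [A → α .] and [B → β .] — both call for a reduction, and with no lookahead the parser cannot choose between them.

Augment with A' → A and build the canonical LR(0) collection (I0 = CLOSURE({[A' → . A]}), then GOTO on every symbol after a dot until no new states appear). It has 20 states:
  I0: { [A → . d L], [A' → . A] }  — shift
  I1: { [A' → A .] }  — accept
  I2: { [A → . d L], [A → d . L], [L → . + C], [L → . A +], [L → . d +], [L → . num + C] }  — shift
  I3: { [A → . d L], [C → . + C E], [C → . C f], [C → . L +], [L → + . C], [L → . + C], [L → . A +], [L → . d +], [L → . num + C] }  — shift
  I4: { [L → A . +] }  — shift
  I5: { [A → d L .] }  — reduce
  I6: { [A → . d L], [A → d . L], [L → . + C], [L → . A +], [L → . d +], [L → . num + C], [L → d . +] }  — shift
  I7: { [L → num . + C] }  — shift
  I8: { [A → . d L], [C → . + C E], [C → . C f], [C → . L +], [L → . + C], [L → . A +], [L → . d +], [L → . num + C], [L → num + . C] }  — shift
  I9: { [A → . d L], [C → + . C E], [C → . + C E], [C → . C f], [C → . L +], [L → + . C], [L → . + C], [L → . A +], [L → . d +], [L → . num + C] }  — shift
  I10: { [C → C . f], [L → num + C .] }  — shift, reduce
  I11: { [C → L . +] }  — shift
  I12: { [C → L + .] }  — reduce
  I13: { [C → C f .] }  — reduce
  I14: { [C → + C . E], [C → C . f], [E → . num], [L → + C .] }  — shift, reduce
  I15: { [C → + C E .] }  — reduce
  I16: { [E → num .] }  — reduce
  I17: { [A → . d L], [C → . + C E], [C → . C f], [C → . L +], [L → + . C], [L → . + C], [L → . A +], [L → . d +], [L → . num + C], [L → d + .] }  — shift, reduce
  I18: { [C → C . f], [L → + C .] }  — shift, reduce
  I19: { [L → A + .] }  — reduce

No state contains more than one complete item.

Answer: No reduce-reduce conflicts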